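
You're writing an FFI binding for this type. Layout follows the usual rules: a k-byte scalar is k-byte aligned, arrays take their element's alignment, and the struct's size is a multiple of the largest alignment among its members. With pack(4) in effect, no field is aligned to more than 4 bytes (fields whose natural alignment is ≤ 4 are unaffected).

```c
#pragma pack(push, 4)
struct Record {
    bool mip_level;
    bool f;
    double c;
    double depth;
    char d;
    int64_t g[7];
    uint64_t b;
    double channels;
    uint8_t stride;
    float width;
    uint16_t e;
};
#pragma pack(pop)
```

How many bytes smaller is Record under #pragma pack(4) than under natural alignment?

natural layout:
  @0: mip_level [1B, align 1] → 1
  @1: f [1B, align 1] → 2
  +6 pad (align 8)
  @8: c [8B, align 8] → 16
  @16: depth [8B, align 8] → 24
  @24: d [1B, align 1] → 25
  +7 pad (align 8)
  @32: g [56B, align 8] → 88
  @88: b [8B, align 8] → 96
  @96: channels [8B, align 8] → 104
  @104: stride [1B, align 1] → 105
  +3 pad (align 4)
  @108: width [4B, align 4] → 112
  @112: e [2B, align 2] → 114
  +6 tail pad (align 8)
  size 120, align 8
packed(4) layout:
  @0: mip_level [1B, align 1] → 1
  @1: f [1B, align 1] → 2
  +2 pad (align 4)
  @4: c [8B, align 4] → 12
  @12: depth [8B, align 4] → 20
  @20: d [1B, align 1] → 21
  +3 pad (align 4)
  @24: g [56B, align 4] → 80
  @80: b [8B, align 4] → 88
  @88: channels [8B, align 4] → 96
  @96: stride [1B, align 1] → 97
  +3 pad (align 4)
  @100: width [4B, align 4] → 104
  @104: e [2B, align 2] → 106
  +2 tail pad (align 4)
  size 108, align 4
120 − 108 = 12

12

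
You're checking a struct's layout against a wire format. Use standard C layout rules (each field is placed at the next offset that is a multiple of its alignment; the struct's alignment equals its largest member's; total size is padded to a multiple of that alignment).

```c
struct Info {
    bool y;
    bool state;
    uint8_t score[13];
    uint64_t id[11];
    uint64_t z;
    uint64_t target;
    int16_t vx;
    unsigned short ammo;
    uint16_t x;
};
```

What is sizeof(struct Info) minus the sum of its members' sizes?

3

0..1  y  (1B, 1-aligned)
1..2  state  (1B, 1-aligned)
2..15  score  (13B, 1-aligned)
15..16  -- padding (1B)
16..104  id  (88B, 8-aligned)
104..112  z  (8B, 8-aligned)
112..120  target  (8B, 8-aligned)
120..122  vx  (2B, 2-aligned)
122..124  ammo  (2B, 2-aligned)
124..126  x  (2B, 2-aligned)
126..128  -- tail padding (2B)
sizeof = 128, alignof = 8
data bytes 125, size 128 → padding 3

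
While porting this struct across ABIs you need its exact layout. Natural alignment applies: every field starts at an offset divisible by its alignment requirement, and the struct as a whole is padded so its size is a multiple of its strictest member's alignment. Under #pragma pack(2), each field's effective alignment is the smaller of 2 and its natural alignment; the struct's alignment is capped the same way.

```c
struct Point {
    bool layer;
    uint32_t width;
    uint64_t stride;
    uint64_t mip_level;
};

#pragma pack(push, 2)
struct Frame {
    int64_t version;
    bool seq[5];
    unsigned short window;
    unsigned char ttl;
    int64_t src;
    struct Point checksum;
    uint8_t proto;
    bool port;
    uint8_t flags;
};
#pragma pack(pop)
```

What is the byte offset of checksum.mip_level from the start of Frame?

42

Point: layer at 0 (size 1, align 1) → ends 1; pad 3 to align 4 for width; width at 4 (size 4, align 4) → ends 8; stride at 8 (size 8, align 8) → ends 16; mip_level at 16 (size 8, align 8) → ends 24; total 24 bytes, alignment 8
version at 0 (size 8, align 2) → ends 8
seq at 8 (size 5, align 1) → ends 13
pad 1 to align 2 for window
window at 14 (size 2, align 2) → ends 16
ttl at 16 (size 1, align 1) → ends 17
pad 1 to align 2 for src
src at 18 (size 8, align 2) → ends 26
checksum at 26 (size 24, align 2) → ends 50
within Point: mip_level at 16
26 + 16 = 42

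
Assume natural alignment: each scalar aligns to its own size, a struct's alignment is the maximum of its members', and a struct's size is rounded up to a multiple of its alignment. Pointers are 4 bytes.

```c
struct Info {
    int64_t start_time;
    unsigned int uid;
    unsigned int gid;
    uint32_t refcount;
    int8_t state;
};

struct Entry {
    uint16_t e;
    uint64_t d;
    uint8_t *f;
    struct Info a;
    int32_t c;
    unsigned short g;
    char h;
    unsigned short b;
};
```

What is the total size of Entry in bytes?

64 bytes

Info: 0..8  start_time  (8B, 8-aligned); 8..12  uid  (4B, 4-aligned); 12..16  gid  (4B, 4-aligned); 16..20  refcount  (4B, 4-aligned); 20..21  state  (1B, 1-aligned); 21..24  -- tail padding (3B); sizeof = 24, alignof = 8
0..2  e  (2B, 2-aligned)
2..8  -- padding (6B)
8..16  d  (8B, 8-aligned)
16..20  f  (4B, 4-aligned)
20..24  -- padding (4B)
24..48  a  (24B, 8-aligned)
48..52  c  (4B, 4-aligned)
52..54  g  (2B, 2-aligned)
54..55  h  (1B, 1-aligned)
55..56  -- padding (1B)
56..58  b  (2B, 2-aligned)
58..64  -- tail padding (6B)
sizeof = 64, alignof = 8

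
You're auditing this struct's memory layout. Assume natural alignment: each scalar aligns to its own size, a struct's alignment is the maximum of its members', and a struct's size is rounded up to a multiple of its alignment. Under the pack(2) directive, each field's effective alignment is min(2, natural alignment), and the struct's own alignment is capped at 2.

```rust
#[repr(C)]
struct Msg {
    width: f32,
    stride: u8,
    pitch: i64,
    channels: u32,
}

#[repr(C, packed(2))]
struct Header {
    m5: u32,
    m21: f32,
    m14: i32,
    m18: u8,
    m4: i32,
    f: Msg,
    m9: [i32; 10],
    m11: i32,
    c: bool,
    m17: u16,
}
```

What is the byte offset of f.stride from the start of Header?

Msg: 0..4  width  (4B, 4-aligned); 4..5  stride  (1B, 1-aligned); 5..8  -- padding (3B); 8..16  pitch  (8B, 8-aligned); 16..20  channels  (4B, 4-aligned); 20..24  -- tail padding (4B); sizeof = 24, alignof = 8
0..4  m5  (4B, 2-aligned)
4..8  m21  (4B, 2-aligned)
8..12  m14  (4B, 2-aligned)
12..13  m18  (1B, 1-aligned)
13..14  -- padding (1B)
14..18  m4  (4B, 2-aligned)
18..42  f  (24B, 2-aligned)
within Msg: stride at 4
18 + 4 = 22

22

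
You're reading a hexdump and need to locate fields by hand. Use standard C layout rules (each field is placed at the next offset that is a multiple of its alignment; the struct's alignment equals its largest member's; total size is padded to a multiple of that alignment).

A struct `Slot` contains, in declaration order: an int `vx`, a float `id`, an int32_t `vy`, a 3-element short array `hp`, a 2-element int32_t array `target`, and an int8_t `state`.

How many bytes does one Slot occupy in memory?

32

vx at 0 (size 4, align 4) → ends 4
id at 4 (size 4, align 4) → ends 8
vy at 8 (size 4, align 4) → ends 12
hp at 12 (size 6, align 2) → ends 18
pad 2 to align 4 for target
target at 20 (size 8, align 4) → ends 28
state at 28 (size 1, align 1) → ends 29
tail pad 3 to reach multiple of 4
total 32 bytes, alignment 4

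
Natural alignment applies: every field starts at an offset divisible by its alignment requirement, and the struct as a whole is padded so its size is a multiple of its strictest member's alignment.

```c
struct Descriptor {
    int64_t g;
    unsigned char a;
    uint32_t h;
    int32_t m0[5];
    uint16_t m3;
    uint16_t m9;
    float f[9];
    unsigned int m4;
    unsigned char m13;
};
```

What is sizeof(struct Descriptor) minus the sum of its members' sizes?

10

@0: g [8B, align 8] → 8
@8: a [1B, align 1] → 9
+3 pad (align 4)
@12: h [4B, align 4] → 16
@16: m0 [20B, align 4] → 36
@36: m3 [2B, align 2] → 38
@38: m9 [2B, align 2] → 40
@40: f [36B, align 4] → 76
@76: m4 [4B, align 4] → 80
@80: m13 [1B, align 1] → 81
+7 tail pad (align 8)
size 88, align 8
data bytes 78, size 88 → padding 10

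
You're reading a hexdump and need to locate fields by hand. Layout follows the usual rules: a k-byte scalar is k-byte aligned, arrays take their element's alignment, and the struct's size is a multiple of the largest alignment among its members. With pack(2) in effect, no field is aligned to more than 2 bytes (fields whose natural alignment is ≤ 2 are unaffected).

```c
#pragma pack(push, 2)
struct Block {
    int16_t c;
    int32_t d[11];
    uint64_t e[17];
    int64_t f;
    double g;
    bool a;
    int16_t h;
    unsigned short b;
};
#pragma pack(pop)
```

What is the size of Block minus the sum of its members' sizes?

1

c at 0 (size 2, align 2) → ends 2
d at 2 (size 44, align 2) → ends 46
e at 46 (size 136, align 2) → ends 182
f at 182 (size 8, align 2) → ends 190
g at 190 (size 8, align 2) → ends 198
a at 198 (size 1, align 1) → ends 199
pad 1 to align 2 for h
h at 200 (size 2, align 2) → ends 202
b at 202 (size 2, align 2) → ends 204
total 204 bytes, alignment 2
data bytes 203, size 204 → padding 1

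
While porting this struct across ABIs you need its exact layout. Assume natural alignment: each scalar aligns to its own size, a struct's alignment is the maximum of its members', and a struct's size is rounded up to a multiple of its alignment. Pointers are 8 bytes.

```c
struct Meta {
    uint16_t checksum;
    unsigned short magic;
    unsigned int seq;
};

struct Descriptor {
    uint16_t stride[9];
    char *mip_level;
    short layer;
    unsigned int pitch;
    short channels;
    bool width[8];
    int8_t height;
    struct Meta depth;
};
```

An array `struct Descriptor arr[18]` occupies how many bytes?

Meta: @0: checksum [2B, align 2] → 2; @2: magic [2B, align 2] → 4; @4: seq [4B, align 4] → 8; size 8, align 4
@0: stride [18B, align 2] → 18
+6 pad (align 8)
@24: mip_level [8B, align 8] → 32
@32: layer [2B, align 2] → 34
+2 pad (align 4)
@36: pitch [4B, align 4] → 40
@40: channels [2B, align 2] → 42
@42: width [8B, align 1] → 50
@50: height [1B, align 1] → 51
+1 pad (align 4)
@52: depth [8B, align 4] → 60
+4 tail pad (align 8)
size 64, align 8
array of 18: 18 × 64 = 1152

1152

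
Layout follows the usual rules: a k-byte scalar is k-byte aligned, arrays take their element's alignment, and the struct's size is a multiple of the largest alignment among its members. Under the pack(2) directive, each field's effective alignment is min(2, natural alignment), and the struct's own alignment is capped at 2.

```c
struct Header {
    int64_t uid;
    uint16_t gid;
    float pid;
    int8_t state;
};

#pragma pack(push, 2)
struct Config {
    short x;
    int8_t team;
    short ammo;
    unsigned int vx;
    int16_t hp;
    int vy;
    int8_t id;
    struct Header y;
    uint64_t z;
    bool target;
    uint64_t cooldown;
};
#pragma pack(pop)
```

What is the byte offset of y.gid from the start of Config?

26

Header: 0..8  uid  (8B, 8-aligned); 8..10  gid  (2B, 2-aligned); 10..12  -- padding (2B); 12..16  pid  (4B, 4-aligned); 16..17  state  (1B, 1-aligned); 17..24  -- tail padding (7B); sizeof = 24, alignof = 8
0..2  x  (2B, 2-aligned)
2..3  team  (1B, 1-aligned)
3..4  -- padding (1B)
4..6  ammo  (2B, 2-aligned)
6..10  vx  (4B, 2-aligned)
10..12  hp  (2B, 2-aligned)
12..16  vy  (4B, 2-aligned)
16..17  id  (1B, 1-aligned)
17..18  -- padding (1B)
18..42  y  (24B, 2-aligned)
within Header: gid at 8
18 + 8 = 26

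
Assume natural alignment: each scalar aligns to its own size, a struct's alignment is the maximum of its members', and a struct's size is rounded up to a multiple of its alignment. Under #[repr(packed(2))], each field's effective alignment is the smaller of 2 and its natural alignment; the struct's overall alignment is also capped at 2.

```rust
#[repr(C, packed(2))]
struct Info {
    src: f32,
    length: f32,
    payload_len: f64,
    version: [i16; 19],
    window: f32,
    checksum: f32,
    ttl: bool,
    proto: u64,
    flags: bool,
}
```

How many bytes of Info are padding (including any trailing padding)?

2

src at 0 (size 4, align 2) → ends 4
length at 4 (size 4, align 2) → ends 8
payload_len at 8 (size 8, align 2) → ends 16
version at 16 (size 38, align 2) → ends 54
window at 54 (size 4, align 2) → ends 58
checksum at 58 (size 4, align 2) → ends 62
ttl at 62 (size 1, align 1) → ends 63
pad 1 to align 2 for proto
proto at 64 (size 8, align 2) → ends 72
flags at 72 (size 1, align 1) → ends 73
tail pad 1 to reach multiple of 2
total 74 bytes, alignment 2
data bytes 72, size 74 → padding 2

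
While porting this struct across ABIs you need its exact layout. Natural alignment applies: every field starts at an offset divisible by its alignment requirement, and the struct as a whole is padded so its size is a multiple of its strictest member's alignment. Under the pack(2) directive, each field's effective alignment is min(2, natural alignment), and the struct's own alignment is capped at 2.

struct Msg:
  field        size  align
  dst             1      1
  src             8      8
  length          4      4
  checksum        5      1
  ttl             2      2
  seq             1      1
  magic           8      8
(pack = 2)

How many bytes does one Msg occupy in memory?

32 bytes

@0: dst [1B, align 1] → 1
+1 pad (align 2)
@2: src [8B, align 2] → 10
@10: length [4B, align 2] → 14
@14: checksum [5B, align 1] → 19
+1 pad (align 2)
@20: ttl [2B, align 2] → 22
@22: seq [1B, align 1] → 23
+1 pad (align 2)
@24: magic [8B, align 2] → 32
size 32, align 2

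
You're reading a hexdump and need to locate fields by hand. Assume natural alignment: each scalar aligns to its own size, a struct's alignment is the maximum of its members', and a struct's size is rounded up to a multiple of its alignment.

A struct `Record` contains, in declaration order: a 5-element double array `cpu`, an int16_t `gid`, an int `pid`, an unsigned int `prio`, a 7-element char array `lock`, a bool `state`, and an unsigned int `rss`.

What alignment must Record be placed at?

member alignments: cpu=8, gid=2, pid=4, prio=4, lock=1, state=1, rss=4
max = 8

8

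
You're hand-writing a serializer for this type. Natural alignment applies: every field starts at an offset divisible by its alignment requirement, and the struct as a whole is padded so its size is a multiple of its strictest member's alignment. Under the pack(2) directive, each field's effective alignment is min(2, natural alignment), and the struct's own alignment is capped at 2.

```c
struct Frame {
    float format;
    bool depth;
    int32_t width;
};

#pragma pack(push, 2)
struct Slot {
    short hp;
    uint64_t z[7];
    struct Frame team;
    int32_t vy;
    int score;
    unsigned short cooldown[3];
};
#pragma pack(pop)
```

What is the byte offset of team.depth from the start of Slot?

62

Frame: format at 0 (size 4, align 4) → ends 4; depth at 4 (size 1, align 1) → ends 5; pad 3 to align 4 for width; width at 8 (size 4, align 4) → ends 12; total 12 bytes, alignment 4
hp at 0 (size 2, align 2) → ends 2
z at 2 (size 56, align 2) → ends 58
team at 58 (size 12, align 2) → ends 70
within Frame: depth at 4
58 + 4 = 62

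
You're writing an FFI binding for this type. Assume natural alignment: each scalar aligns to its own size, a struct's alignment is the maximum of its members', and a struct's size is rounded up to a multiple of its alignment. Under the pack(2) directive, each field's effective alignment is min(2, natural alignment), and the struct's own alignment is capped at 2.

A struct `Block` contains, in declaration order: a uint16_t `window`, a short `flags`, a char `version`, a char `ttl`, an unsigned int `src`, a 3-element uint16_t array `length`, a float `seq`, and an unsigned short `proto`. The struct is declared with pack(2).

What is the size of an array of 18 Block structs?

396

window at 0 (size 2, align 2) → ends 2
flags at 2 (size 2, align 2) → ends 4
version at 4 (size 1, align 1) → ends 5
ttl at 5 (size 1, align 1) → ends 6
src at 6 (size 4, align 2) → ends 10
length at 10 (size 6, align 2) → ends 16
seq at 16 (size 4, align 2) → ends 20
proto at 20 (size 2, align 2) → ends 22
total 22 bytes, alignment 2
array of 18: 18 × 22 = 396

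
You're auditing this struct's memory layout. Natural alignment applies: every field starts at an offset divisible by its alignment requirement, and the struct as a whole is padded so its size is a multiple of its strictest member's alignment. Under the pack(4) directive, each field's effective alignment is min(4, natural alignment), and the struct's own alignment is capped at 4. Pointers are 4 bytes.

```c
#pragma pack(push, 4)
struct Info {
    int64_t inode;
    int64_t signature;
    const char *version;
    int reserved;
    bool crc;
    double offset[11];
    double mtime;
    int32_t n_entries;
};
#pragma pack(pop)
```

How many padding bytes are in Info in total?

3

inode at 0 (size 8, align 4) → ends 8
signature at 8 (size 8, align 4) → ends 16
version at 16 (size 4, align 4) → ends 20
reserved at 20 (size 4, align 4) → ends 24
crc at 24 (size 1, align 1) → ends 25
pad 3 to align 4 for offset
offset at 28 (size 88, align 4) → ends 116
mtime at 116 (size 8, align 4) → ends 124
n_entries at 124 (size 4, align 4) → ends 128
total 128 bytes, alignment 4
data bytes 125, size 128 → padding 3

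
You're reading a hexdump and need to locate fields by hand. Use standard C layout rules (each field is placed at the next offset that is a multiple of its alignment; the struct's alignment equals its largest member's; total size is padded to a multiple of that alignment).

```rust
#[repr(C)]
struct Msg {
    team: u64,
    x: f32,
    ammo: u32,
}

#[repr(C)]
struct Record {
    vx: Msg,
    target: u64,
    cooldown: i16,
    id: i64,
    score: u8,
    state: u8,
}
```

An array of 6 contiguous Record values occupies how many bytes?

288

Msg: @0: team [8B, align 8] → 8; @8: x [4B, align 4] → 12; @12: ammo [4B, align 4] → 16; size 16, align 8
@0: vx [16B, align 8] → 16
@16: target [8B, align 8] → 24
@24: cooldown [2B, align 2] → 26
+6 pad (align 8)
@32: id [8B, align 8] → 40
@40: score [1B, align 1] → 41
@41: state [1B, align 1] → 42
+6 tail pad (align 8)
size 48, align 8
array of 6: 6 × 48 = 288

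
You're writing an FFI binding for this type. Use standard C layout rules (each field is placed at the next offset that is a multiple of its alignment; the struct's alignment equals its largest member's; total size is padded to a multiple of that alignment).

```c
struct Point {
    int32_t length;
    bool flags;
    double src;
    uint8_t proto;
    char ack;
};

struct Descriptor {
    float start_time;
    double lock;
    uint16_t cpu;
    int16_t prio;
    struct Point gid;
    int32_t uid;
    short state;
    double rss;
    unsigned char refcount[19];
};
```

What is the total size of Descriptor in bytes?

Point: length at 0 (size 4, align 4) → ends 4; flags at 4 (size 1, align 1) → ends 5; pad 3 to align 8 for src; src at 8 (size 8, align 8) → ends 16; proto at 16 (size 1, align 1) → ends 17; ack at 17 (size 1, align 1) → ends 18; tail pad 6 to reach multiple of 8; total 24 bytes, alignment 8
start_time at 0 (size 4, align 4) → ends 4
pad 4 to align 8 for lock
lock at 8 (size 8, align 8) → ends 16
cpu at 16 (size 2, align 2) → ends 18
prio at 18 (size 2, align 2) → ends 20
pad 4 to align 8 for gid
gid at 24 (size 24, align 8) → ends 48
uid at 48 (size 4, align 4) → ends 52
state at 52 (size 2, align 2) → ends 54
pad 2 to align 8 for rss
rss at 56 (size 8, align 8) → ends 64
refcount at 64 (size 19, align 1) → ends 83
tail pad 5 to reach multiple of 8
total 88 bytes, alignment 8

88 bytes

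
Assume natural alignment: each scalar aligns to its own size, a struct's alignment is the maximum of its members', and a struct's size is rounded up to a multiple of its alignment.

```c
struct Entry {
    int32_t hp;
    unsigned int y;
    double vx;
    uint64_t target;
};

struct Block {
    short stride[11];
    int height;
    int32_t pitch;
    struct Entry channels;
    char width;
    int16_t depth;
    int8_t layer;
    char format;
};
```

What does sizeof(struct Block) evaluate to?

Entry: 0..4  hp  (4B, 4-aligned); 4..8  y  (4B, 4-aligned); 8..16  vx  (8B, 8-aligned); 16..24  target  (8B, 8-aligned); sizeof = 24, alignof = 8
0..22  stride  (22B, 2-aligned)
22..24  -- padding (2B)
24..28  height  (4B, 4-aligned)
28..32  pitch  (4B, 4-aligned)
32..56  channels  (24B, 8-aligned)
56..57  width  (1B, 1-aligned)
57..58  -- padding (1B)
58..60  depth  (2B, 2-aligned)
60..61  layer  (1B, 1-aligned)
61..62  format  (1B, 1-aligned)
62..64  -- tail padding (2B)
sizeof = 64, alignof = 8

64 bytes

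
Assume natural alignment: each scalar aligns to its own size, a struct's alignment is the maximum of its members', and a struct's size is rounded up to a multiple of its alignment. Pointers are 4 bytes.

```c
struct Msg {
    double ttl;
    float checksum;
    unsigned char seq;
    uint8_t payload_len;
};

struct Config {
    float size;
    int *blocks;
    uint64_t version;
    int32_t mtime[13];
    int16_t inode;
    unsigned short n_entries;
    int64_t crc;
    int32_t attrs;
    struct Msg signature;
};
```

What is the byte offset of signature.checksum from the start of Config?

Msg: @0: ttl [8B, align 8] → 8; @8: checksum [4B, align 4] → 12; @12: seq [1B, align 1] → 13; @13: payload_len [1B, align 1] → 14; +2 tail pad (align 8); size 16, align 8
@0: size [4B, align 4] → 4
@4: blocks [4B, align 4] → 8
@8: version [8B, align 8] → 16
@16: mtime [52B, align 4] → 68
@68: inode [2B, align 2] → 70
@70: n_entries [2B, align 2] → 72
@72: crc [8B, align 8] → 80
@80: attrs [4B, align 4] → 84
+4 pad (align 8)
@88: signature [16B, align 8] → 104
within Msg: checksum at 8
88 + 8 = 96

96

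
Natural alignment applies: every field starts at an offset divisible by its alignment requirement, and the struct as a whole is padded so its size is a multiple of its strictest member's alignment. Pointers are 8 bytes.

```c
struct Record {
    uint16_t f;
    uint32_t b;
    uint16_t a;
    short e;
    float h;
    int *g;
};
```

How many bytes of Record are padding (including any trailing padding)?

2

@0: f [2B, align 2] → 2
+2 pad (align 4)
@4: b [4B, align 4] → 8
@8: a [2B, align 2] → 10
@10: e [2B, align 2] → 12
@12: h [4B, align 4] → 16
@16: g [8B, align 8] → 24
size 24, align 8
data bytes 22, size 24 → padding 2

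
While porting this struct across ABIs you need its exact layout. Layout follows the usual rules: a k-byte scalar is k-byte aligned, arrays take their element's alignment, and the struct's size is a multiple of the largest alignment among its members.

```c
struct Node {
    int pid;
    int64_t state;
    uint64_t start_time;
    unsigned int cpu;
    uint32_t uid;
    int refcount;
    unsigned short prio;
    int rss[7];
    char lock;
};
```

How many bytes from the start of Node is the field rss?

0..4  pid  (4B, 4-aligned)
4..8  -- padding (4B)
8..16  state  (8B, 8-aligned)
16..24  start_time  (8B, 8-aligned)
24..28  cpu  (4B, 4-aligned)
28..32  uid  (4B, 4-aligned)
32..36  refcount  (4B, 4-aligned)
36..38  prio  (2B, 2-aligned)
38..40  -- padding (2B)
40..68  rss  (28B, 4-aligned)

40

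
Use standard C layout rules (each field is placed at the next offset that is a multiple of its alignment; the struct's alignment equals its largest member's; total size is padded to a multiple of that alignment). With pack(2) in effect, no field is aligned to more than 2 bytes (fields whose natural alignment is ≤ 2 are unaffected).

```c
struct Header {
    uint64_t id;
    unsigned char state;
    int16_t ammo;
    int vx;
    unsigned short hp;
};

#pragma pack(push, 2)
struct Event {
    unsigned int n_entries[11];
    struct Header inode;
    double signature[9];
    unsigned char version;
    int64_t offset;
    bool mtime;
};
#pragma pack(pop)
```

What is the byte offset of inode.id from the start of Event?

Header: @0: id [8B, align 8] → 8; @8: state [1B, align 1] → 9; +1 pad (align 2); @10: ammo [2B, align 2] → 12; @12: vx [4B, align 4] → 16; @16: hp [2B, align 2] → 18; +6 tail pad (align 8); size 24, align 8
@0: n_entries [44B, align 2] → 44
@44: inode [24B, align 2] → 68
within Header: id at 0
44 + 0 = 44

44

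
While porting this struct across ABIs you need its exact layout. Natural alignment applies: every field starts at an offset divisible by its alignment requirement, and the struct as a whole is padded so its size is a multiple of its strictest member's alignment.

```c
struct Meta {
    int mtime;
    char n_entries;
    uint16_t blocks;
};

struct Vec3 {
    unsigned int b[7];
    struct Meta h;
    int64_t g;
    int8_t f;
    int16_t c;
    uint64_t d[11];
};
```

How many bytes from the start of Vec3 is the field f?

Meta: mtime at 0 (size 4, align 4) → ends 4; n_entries at 4 (size 1, align 1) → ends 5; pad 1 to align 2 for blocks; blocks at 6 (size 2, align 2) → ends 8; total 8 bytes, alignment 4
b at 0 (size 28, align 4) → ends 28
h at 28 (size 8, align 4) → ends 36
pad 4 to align 8 for g
g at 40 (size 8, align 8) → ends 48
f at 48 (size 1, align 1) → ends 49

48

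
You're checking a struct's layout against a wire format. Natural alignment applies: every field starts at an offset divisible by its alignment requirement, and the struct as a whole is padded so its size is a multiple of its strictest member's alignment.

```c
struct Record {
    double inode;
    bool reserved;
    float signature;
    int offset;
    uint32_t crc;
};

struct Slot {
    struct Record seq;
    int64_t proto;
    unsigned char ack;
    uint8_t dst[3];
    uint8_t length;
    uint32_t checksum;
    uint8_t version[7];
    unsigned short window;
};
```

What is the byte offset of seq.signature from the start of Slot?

Record: inode at 0 (size 8, align 8) → ends 8; reserved at 8 (size 1, align 1) → ends 9; pad 3 to align 4 for signature; signature at 12 (size 4, align 4) → ends 16; offset at 16 (size 4, align 4) → ends 20; crc at 20 (size 4, align 4) → ends 24; total 24 bytes, alignment 8
seq at 0 (size 24, align 8) → ends 24
within Record: signature at 12
0 + 12 = 12

12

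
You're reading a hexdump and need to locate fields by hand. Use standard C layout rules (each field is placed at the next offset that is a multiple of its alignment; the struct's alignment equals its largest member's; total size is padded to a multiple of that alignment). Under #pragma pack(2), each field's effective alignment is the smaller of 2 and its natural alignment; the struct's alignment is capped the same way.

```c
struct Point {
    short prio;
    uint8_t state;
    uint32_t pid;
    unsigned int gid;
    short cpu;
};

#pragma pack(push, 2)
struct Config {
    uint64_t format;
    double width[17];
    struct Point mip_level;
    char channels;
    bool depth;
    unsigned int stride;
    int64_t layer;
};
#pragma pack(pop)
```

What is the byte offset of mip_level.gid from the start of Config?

152

Point: 0..2  prio  (2B, 2-aligned); 2..3  state  (1B, 1-aligned); 3..4  -- padding (1B); 4..8  pid  (4B, 4-aligned); 8..12  gid  (4B, 4-aligned); 12..14  cpu  (2B, 2-aligned); 14..16  -- tail padding (2B); sizeof = 16, alignof = 4
0..8  format  (8B, 2-aligned)
8..144  width  (136B, 2-aligned)
144..160  mip_level  (16B, 2-aligned)
within Point: gid at 8
144 + 8 = 152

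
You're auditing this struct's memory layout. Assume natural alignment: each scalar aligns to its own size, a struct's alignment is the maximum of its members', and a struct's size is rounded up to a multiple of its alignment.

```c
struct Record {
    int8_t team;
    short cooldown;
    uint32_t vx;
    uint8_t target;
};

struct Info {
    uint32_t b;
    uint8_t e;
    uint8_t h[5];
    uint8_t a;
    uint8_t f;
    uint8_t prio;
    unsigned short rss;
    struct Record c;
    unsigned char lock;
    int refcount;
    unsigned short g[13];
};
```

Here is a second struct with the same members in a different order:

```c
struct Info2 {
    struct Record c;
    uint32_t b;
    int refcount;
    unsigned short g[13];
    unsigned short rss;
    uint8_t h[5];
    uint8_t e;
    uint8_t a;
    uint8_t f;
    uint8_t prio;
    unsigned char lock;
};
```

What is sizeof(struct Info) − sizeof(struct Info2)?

Record: @0: team [1B, align 1] → 1; +1 pad (align 2); @2: cooldown [2B, align 2] → 4; @4: vx [4B, align 4] → 8; @8: target [1B, align 1] → 9; +3 tail pad (align 4); size 12, align 4
@0: b [4B, align 4] → 4
@4: e [1B, align 1] → 5
@5: h [5B, align 1] → 10
@10: a [1B, align 1] → 11
@11: f [1B, align 1] → 12
@12: prio [1B, align 1] → 13
+1 pad (align 2)
@14: rss [2B, align 2] → 16
@16: c [12B, align 4] → 28
@28: lock [1B, align 1] → 29
+3 pad (align 4)
@32: refcount [4B, align 4] → 36
@36: g [26B, align 2] → 62
+2 tail pad (align 4)
size 64, align 4
— Info2 —
@0: c [12B, align 4] → 12
@12: b [4B, align 4] → 16
@16: refcount [4B, align 4] → 20
@20: g [26B, align 2] → 46
@46: rss [2B, align 2] → 48
@48: h [5B, align 1] → 53
@53: e [1B, align 1] → 54
@54: a [1B, align 1] → 55
@55: f [1B, align 1] → 56
@56: prio [1B, align 1] → 57
@57: lock [1B, align 1] → 58
+2 tail pad (align 4)
size 60, align 4
64 − 60 = 4

4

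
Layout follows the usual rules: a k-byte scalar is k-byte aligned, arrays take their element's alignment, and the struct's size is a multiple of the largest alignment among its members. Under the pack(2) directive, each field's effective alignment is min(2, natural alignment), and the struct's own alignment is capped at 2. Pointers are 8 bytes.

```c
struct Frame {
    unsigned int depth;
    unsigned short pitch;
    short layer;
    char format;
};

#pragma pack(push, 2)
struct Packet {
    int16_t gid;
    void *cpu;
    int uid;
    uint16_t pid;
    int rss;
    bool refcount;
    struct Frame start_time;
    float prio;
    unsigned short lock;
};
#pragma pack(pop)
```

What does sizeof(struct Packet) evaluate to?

Frame: @0: depth [4B, align 4] → 4; @4: pitch [2B, align 2] → 6; @6: layer [2B, align 2] → 8; @8: format [1B, align 1] → 9; +3 tail pad (align 4); size 12, align 4
@0: gid [2B, align 2] → 2
@2: cpu [8B, align 2] → 10
@10: uid [4B, align 2] → 14
@14: pid [2B, align 2] → 16
@16: rss [4B, align 2] → 20
@20: refcount [1B, align 1] → 21
+1 pad (align 2)
@22: start_time [12B, align 2] → 34
@34: prio [4B, align 2] → 38
@38: lock [2B, align 2] → 40
size 40, align 2

40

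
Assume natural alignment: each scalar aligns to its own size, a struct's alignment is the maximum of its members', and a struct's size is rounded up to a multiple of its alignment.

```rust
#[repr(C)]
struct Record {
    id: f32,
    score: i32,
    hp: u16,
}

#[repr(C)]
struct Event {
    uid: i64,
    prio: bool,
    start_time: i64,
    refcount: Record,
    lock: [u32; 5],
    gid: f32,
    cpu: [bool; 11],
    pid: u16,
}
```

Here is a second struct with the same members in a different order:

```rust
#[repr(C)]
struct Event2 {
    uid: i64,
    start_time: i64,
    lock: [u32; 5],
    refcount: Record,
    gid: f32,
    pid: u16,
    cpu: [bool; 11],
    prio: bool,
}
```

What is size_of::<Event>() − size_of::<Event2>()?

8

Record: @0: id [4B, align 4] → 4; @4: score [4B, align 4] → 8; @8: hp [2B, align 2] → 10; +2 tail pad (align 4); size 12, align 4
@0: uid [8B, align 8] → 8
@8: prio [1B, align 1] → 9
+7 pad (align 8)
@16: start_time [8B, align 8] → 24
@24: refcount [12B, align 4] → 36
@36: lock [20B, align 4] → 56
@56: gid [4B, align 4] → 60
@60: cpu [11B, align 1] → 71
+1 pad (align 2)
@72: pid [2B, align 2] → 74
+6 tail pad (align 8)
size 80, align 8
— Event2 —
@0: uid [8B, align 8] → 8
@8: start_time [8B, align 8] → 16
@16: lock [20B, align 4] → 36
@36: refcount [12B, align 4] → 48
@48: gid [4B, align 4] → 52
@52: pid [2B, align 2] → 54
@54: cpu [11B, align 1] → 65
@65: prio [1B, align 1] → 66
+6 tail pad (align 8)
size 72, align 8
80 − 72 = 8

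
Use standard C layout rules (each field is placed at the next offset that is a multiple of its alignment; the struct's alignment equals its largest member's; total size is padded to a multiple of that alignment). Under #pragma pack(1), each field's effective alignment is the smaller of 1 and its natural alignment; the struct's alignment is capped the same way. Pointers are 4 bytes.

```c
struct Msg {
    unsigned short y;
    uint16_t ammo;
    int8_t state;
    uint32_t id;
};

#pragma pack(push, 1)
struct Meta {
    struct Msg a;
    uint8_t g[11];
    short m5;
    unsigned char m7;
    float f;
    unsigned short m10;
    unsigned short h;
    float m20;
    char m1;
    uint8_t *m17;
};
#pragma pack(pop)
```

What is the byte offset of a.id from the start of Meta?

8

Msg: y at 0 (size 2, align 2) → ends 2; ammo at 2 (size 2, align 2) → ends 4; state at 4 (size 1, align 1) → ends 5; pad 3 to align 4 for id; id at 8 (size 4, align 4) → ends 12; total 12 bytes, alignment 4
a at 0 (size 12, align 1) → ends 12
within Msg: id at 8
0 + 8 = 8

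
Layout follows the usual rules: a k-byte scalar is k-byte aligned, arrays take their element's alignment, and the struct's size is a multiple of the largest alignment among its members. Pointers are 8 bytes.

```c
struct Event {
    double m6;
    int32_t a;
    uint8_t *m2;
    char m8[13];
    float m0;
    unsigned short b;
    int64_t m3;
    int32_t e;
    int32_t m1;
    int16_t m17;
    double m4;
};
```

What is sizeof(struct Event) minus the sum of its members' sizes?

15

0..8  m6  (8B, 8-aligned)
8..12  a  (4B, 4-aligned)
12..16  -- padding (4B)
16..24  m2  (8B, 8-aligned)
24..37  m8  (13B, 1-aligned)
37..40  -- padding (3B)
40..44  m0  (4B, 4-aligned)
44..46  b  (2B, 2-aligned)
46..48  -- padding (2B)
48..56  m3  (8B, 8-aligned)
56..60  e  (4B, 4-aligned)
60..64  m1  (4B, 4-aligned)
64..66  m17  (2B, 2-aligned)
66..72  -- padding (6B)
72..80  m4  (8B, 8-aligned)
sizeof = 80, alignof = 8
data bytes 65, size 80 → padding 15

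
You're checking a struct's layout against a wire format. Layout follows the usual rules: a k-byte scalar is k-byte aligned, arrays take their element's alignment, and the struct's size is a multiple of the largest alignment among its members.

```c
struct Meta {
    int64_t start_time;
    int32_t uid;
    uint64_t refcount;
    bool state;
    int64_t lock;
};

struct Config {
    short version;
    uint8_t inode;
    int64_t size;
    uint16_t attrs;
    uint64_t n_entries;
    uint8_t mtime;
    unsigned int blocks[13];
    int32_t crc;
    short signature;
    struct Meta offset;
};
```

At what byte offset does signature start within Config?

Meta: @0: start_time [8B, align 8] → 8; @8: uid [4B, align 4] → 12; +4 pad (align 8); @16: refcount [8B, align 8] → 24; @24: state [1B, align 1] → 25; +7 pad (align 8); @32: lock [8B, align 8] → 40; size 40, align 8
@0: version [2B, align 2] → 2
@2: inode [1B, align 1] → 3
+5 pad (align 8)
@8: size [8B, align 8] → 16
@16: attrs [2B, align 2] → 18
+6 pad (align 8)
@24: n_entries [8B, align 8] → 32
@32: mtime [1B, align 1] → 33
+3 pad (align 4)
@36: blocks [52B, align 4] → 88
@88: crc [4B, align 4] → 92
@92: signature [2B, align 2] → 94

92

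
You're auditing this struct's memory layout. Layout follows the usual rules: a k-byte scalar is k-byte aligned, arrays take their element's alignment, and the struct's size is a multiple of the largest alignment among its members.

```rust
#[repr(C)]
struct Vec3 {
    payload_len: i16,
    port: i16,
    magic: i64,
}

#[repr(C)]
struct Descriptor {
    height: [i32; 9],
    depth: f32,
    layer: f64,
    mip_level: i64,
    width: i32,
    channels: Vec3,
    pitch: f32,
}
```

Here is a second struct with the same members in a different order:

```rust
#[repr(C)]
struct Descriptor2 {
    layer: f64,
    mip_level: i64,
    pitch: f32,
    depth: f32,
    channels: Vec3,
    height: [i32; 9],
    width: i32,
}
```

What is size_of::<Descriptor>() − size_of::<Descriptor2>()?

Vec3: payload_len at 0 (size 2, align 2) → ends 2; port at 2 (size 2, align 2) → ends 4; pad 4 to align 8 for magic; magic at 8 (size 8, align 8) → ends 16; total 16 bytes, alignment 8
height at 0 (size 36, align 4) → ends 36
depth at 36 (size 4, align 4) → ends 40
layer at 40 (size 8, align 8) → ends 48
mip_level at 48 (size 8, align 8) → ends 56
width at 56 (size 4, align 4) → ends 60
pad 4 to align 8 for channels
channels at 64 (size 16, align 8) → ends 80
pitch at 80 (size 4, align 4) → ends 84
tail pad 4 to reach multiple of 8
total 88 bytes, alignment 8
— Descriptor2 —
layer at 0 (size 8, align 8) → ends 8
mip_level at 8 (size 8, align 8) → ends 16
pitch at 16 (size 4, align 4) → ends 20
depth at 20 (size 4, align 4) → ends 24
channels at 24 (size 16, align 8) → ends 40
height at 40 (size 36, align 4) → ends 76
width at 76 (size 4, align 4) → ends 80
total 80 bytes, alignment 8
88 − 80 = 8

8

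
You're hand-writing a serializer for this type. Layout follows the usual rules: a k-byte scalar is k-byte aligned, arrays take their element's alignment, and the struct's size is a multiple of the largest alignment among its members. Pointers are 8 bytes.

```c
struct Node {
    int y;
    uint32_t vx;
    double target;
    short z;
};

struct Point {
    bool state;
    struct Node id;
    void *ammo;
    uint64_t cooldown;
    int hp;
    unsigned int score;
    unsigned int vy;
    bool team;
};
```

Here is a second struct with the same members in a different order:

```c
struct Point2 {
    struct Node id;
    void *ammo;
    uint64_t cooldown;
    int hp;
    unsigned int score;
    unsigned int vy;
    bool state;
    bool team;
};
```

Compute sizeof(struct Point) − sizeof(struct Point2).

8

Node: 0..4  y  (4B, 4-aligned); 4..8  vx  (4B, 4-aligned); 8..16  target  (8B, 8-aligned); 16..18  z  (2B, 2-aligned); 18..24  -- tail padding (6B); sizeof = 24, alignof = 8
0..1  state  (1B, 1-aligned)
1..8  -- padding (7B)
8..32  id  (24B, 8-aligned)
32..40  ammo  (8B, 8-aligned)
40..48  cooldown  (8B, 8-aligned)
48..52  hp  (4B, 4-aligned)
52..56  score  (4B, 4-aligned)
56..60  vy  (4B, 4-aligned)
60..61  team  (1B, 1-aligned)
61..64  -- tail padding (3B)
sizeof = 64, alignof = 8
— Point2 —
0..24  id  (24B, 8-aligned)
24..32  ammo  (8B, 8-aligned)
32..40  cooldown  (8B, 8-aligned)
40..44  hp  (4B, 4-aligned)
44..48  score  (4B, 4-aligned)
48..52  vy  (4B, 4-aligned)
52..53  state  (1B, 1-aligned)
53..54  team  (1B, 1-aligned)
54..56  -- tail padding (2B)
sizeof = 56, alignof = 8
64 − 56 = 8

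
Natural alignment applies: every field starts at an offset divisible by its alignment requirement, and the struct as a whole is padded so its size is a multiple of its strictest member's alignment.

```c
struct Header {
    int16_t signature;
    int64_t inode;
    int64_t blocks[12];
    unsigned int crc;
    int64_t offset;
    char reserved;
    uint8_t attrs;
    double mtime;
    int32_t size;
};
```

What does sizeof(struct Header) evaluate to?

@0: signature [2B, align 2] → 2
+6 pad (align 8)
@8: inode [8B, align 8] → 16
@16: blocks [96B, align 8] → 112
@112: crc [4B, align 4] → 116
+4 pad (align 8)
@120: offset [8B, align 8] → 128
@128: reserved [1B, align 1] → 129
@129: attrs [1B, align 1] → 130
+6 pad (align 8)
@136: mtime [8B, align 8] → 144
@144: size [4B, align 4] → 148
+4 tail pad (align 8)
size 152, align 8

152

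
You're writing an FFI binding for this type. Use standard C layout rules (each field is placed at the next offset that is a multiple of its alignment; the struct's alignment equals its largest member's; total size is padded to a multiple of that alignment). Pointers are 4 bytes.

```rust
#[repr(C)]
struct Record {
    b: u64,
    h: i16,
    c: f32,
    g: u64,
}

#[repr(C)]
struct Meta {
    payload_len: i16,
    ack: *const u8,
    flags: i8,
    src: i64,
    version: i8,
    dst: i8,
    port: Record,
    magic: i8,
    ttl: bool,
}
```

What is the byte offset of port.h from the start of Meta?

40

Record: b at 0 (size 8, align 8) → ends 8; h at 8 (size 2, align 2) → ends 10; pad 2 to align 4 for c; c at 12 (size 4, align 4) → ends 16; g at 16 (size 8, align 8) → ends 24; total 24 bytes, alignment 8
payload_len at 0 (size 2, align 2) → ends 2
pad 2 to align 4 for ack
ack at 4 (size 4, align 4) → ends 8
flags at 8 (size 1, align 1) → ends 9
pad 7 to align 8 for src
src at 16 (size 8, align 8) → ends 24
version at 24 (size 1, align 1) → ends 25
dst at 25 (size 1, align 1) → ends 26
pad 6 to align 8 for port
port at 32 (size 24, align 8) → ends 56
within Record: h at 8
32 + 8 = 40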